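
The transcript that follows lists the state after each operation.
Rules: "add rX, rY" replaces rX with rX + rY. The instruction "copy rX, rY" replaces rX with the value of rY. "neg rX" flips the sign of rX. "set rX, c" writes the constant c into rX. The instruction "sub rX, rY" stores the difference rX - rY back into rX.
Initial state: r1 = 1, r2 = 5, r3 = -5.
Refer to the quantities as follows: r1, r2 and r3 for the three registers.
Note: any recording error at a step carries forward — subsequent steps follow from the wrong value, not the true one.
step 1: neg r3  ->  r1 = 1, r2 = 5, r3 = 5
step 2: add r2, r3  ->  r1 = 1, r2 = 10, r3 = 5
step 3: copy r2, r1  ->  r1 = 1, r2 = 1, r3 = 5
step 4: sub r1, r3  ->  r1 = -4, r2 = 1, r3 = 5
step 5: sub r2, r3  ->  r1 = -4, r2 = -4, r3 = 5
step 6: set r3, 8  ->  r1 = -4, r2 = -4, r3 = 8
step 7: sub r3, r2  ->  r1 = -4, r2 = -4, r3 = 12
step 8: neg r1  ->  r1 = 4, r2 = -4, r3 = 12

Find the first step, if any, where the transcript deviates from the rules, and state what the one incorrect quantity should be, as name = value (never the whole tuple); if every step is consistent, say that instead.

Recomputing the run from the initial state:
step 1: r1 = 1, r2 = 5, r3 = 5
step 2: r1 = 1, r2 = 10, r3 = 5
step 3: r1 = 1, r2 = 1, r3 = 5
step 4: r1 = -4, r2 = 1, r3 = 5
step 5: r1 = -4, r2 = -4, r3 = 5
step 6: r1 = -4, r2 = -4, r3 = 8
step 7: r1 = -4, r2 = -4, r3 = 12
step 8: r1 = 4, r2 = -4, r3 = 12
This matches the transcript at every step.

no error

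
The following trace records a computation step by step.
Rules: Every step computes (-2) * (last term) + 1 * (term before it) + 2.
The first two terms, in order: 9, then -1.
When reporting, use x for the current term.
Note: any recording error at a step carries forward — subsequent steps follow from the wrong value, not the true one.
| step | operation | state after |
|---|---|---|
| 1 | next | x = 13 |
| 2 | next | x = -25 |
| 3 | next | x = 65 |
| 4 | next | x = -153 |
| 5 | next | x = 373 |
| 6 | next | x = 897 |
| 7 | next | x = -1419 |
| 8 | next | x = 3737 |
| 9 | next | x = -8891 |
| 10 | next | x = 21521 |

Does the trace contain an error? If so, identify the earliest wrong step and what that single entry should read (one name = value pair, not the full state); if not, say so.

step 6, x = -897

step 1: x = -2*(-1) + (1)*(9) + (2) = 13 -> confirmed correct
step 2: x = -2*(13) + (1)*(-1) + (2) = -25 -> consistent with the trace
step 3: x = -2*(-25) + (1)*(13) + (2) = 65 -> same as recorded
step 4: x = -2*(65) + (1)*(-25) + (2) = -153 -> confirmed correct
step 5: x = -2*(-153) + (1)*(65) + (2) = 373 -> no discrepancy
step 6: x = -2*(373) + (1)*(-153) + (2) = -897 -> this is not what the trace shows
First deviation found at step 6; the corrected entry is x = -897.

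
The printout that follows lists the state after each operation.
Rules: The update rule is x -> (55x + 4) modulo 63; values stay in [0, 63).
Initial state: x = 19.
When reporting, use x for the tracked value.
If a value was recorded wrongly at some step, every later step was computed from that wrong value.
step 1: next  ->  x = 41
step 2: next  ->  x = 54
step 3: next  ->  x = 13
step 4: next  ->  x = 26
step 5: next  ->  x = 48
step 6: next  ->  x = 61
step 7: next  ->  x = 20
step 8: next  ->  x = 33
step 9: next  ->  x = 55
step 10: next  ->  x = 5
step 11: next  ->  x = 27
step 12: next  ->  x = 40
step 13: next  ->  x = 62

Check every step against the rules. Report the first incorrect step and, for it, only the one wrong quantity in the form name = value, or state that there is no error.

Recomputing the run from the initial state:
step 1: x = 41
step 2: x = 54
step 3: x = 13
step 4: x = 26
step 5: x = 48
step 6: x = 61
step 7: x = 20
step 8: x = 33
step 9: x = 55
step 10: x = 5
step 11: x = 27
step 12: x = 40
step 13: x = 62
This matches the printout at every step.

no error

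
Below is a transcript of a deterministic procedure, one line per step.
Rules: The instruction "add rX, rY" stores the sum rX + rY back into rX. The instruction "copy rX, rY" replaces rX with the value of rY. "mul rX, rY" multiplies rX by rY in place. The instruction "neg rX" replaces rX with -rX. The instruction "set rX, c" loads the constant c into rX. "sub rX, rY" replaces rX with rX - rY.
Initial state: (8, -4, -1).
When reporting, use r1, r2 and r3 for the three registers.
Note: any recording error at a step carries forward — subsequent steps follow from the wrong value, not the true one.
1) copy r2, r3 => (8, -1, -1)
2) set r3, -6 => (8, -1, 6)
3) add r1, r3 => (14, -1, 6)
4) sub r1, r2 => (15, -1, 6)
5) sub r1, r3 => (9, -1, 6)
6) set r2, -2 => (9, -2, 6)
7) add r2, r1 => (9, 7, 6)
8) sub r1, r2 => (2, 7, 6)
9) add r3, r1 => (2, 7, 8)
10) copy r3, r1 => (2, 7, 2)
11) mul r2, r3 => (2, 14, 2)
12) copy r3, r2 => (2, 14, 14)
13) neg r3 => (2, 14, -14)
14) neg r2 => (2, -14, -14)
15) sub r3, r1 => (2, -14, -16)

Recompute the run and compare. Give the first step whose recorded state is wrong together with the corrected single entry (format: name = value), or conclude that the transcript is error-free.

Step 1: r2 = -1 — no discrepancy.
Step 2: r3 = -6 — the transcript disagrees here.
First incorrect step: 2; the correct value is r3 = -6.

step 2, r3 = -6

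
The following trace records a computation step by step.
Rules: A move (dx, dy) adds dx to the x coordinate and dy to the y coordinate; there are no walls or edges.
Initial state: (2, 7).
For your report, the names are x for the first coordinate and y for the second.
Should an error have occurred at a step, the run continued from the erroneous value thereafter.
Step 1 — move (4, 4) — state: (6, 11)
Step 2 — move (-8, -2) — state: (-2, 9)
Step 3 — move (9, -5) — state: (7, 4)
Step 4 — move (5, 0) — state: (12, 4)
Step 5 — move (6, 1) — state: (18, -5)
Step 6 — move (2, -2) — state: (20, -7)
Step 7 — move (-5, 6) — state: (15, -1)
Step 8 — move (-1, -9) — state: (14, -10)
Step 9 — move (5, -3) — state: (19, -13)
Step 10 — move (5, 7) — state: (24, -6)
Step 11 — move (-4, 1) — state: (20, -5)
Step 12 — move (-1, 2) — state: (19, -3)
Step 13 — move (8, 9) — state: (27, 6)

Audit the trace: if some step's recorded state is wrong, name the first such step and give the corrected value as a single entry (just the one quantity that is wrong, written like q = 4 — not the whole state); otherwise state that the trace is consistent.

step 1: x = 2 + (4) = 6, y = 7 + (4) = 11 -> verified
step 2: x = 6 + (-8) = -2, y = 11 + (-2) = 9 -> no discrepancy
step 3: x = -2 + (9) = 7, y = 9 + (-5) = 4 -> consistent with the trace
step 4: x = 7 + (5) = 12, y = 4 + (0) = 4 -> matches
step 5: x = 12 + (6) = 18, y = 4 + (1) = 5 -> a discrepancy with the trace
The audit stops at step 5: the recorded entry is wrong and should be y = 5.

step 5, y = 5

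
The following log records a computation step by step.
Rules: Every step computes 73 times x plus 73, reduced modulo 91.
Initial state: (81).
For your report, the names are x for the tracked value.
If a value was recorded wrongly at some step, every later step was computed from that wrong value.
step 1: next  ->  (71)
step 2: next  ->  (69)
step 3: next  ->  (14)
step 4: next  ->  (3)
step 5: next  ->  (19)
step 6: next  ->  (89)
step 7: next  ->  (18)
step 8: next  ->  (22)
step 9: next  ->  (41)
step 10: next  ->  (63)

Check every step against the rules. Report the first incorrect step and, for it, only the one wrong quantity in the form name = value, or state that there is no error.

step 6, x = 4

step 1: x = (73*81 + 73) mod 91 = 71 -> checks out
step 2: x = (73*71 + 73) mod 91 = 69 -> checks out
step 3: x = (73*69 + 73) mod 91 = 14 -> checks out
step 4: x = (73*14 + 73) mod 91 = 3 -> checks out
step 5: x = (73*3 + 73) mod 91 = 19 -> consistent with the log
step 6: x = (73*19 + 73) mod 91 = 4 -> not what was recorded
Step 6 is the first one off; corrected, x = 4.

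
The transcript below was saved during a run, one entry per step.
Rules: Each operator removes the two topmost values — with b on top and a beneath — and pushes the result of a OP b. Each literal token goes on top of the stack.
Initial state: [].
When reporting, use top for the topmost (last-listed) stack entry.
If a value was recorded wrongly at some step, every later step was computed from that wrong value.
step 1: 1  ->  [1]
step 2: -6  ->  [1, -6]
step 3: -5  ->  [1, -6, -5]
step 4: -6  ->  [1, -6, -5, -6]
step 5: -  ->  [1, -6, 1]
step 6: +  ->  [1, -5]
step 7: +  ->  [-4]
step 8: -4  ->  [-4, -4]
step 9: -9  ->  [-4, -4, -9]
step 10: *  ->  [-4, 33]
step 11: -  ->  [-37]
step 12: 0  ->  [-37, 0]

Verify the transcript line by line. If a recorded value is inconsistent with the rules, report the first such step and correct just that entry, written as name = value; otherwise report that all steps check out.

step 10, top = 36

step 1: push 1: top = 1 -> checks out
step 2: push -6: top = -6 -> checks out
step 3: push -5: top = -5 -> matches
step 4: push -6: top = -6 -> verified
step 5: -5 - -6 = 1 -> matches
step 6: -6 + 1 = -5 -> confirmed correct
step 7: 1 + -5 = -4 -> matches
step 8: push -4: top = -4 -> checks out
step 9: push -9: top = -9 -> in agreement
step 10: -4 * -9 = 36 -> not what was recorded
So the first discrepancy is step 10, where the right value is top = 36.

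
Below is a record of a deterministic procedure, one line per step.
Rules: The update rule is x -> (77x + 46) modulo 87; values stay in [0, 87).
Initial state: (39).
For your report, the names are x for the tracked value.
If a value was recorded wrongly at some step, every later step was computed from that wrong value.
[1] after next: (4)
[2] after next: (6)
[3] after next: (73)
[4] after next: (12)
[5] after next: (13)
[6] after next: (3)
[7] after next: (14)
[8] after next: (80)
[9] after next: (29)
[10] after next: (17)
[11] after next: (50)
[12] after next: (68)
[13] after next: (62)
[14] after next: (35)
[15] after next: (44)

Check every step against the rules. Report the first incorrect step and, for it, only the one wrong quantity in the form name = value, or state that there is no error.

Recomputing the run from the initial state:
step 1: x = 4
step 2: x = 6
step 3: x = 73
step 4: x = 12
step 5: x = 13
step 6: x = 3
step 7: x = 16
step 8: x = 60
step 9: x = 55
step 10: x = 18
step 11: x = 40
step 12: x = 81
step 13: x = 19
step 14: x = 30
step 15: x = 7
The first disagreement with the record is at step 7, where the value should be x = 16.

step 7, x = 16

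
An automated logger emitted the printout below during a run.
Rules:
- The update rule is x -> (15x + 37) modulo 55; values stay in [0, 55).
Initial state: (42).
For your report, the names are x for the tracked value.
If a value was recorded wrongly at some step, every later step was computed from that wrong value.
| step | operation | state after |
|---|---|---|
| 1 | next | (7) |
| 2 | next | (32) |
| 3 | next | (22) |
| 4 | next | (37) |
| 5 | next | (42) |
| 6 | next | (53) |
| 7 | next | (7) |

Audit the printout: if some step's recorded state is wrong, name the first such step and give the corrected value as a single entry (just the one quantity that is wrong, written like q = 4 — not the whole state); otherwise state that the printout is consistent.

1. x = (15*42 + 37) mod 55 = 7 (agrees with the printout)
2. x = (15*7 + 37) mod 55 = 32 (agrees with the printout)
3. x = (15*32 + 37) mod 55 = 22 (agrees with the printout)
4. x = (15*22 + 37) mod 55 = 37 (no discrepancy)
5. x = (15*37 + 37) mod 55 = 42 (same as recorded)
6. x = (15*42 + 37) mod 55 = 7 (first mismatch against the printout)
Conclusion: step 6 carries the first error; the entry should be x = 7.

step 6, x = 7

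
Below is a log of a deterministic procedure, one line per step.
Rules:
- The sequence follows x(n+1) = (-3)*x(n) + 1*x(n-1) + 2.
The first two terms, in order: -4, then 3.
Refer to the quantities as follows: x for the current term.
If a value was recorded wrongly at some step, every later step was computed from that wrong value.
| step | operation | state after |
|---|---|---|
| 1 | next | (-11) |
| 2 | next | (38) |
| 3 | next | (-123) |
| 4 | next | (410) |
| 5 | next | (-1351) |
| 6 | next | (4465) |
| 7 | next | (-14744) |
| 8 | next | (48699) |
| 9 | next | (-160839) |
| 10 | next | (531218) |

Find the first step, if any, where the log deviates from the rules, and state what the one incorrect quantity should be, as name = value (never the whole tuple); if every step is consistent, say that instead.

step 4, x = 409

step 1: x = -3*(3) + (1)*(-4) + (2) = -11 -> confirmed correct
step 2: x = -3*(-11) + (1)*(3) + (2) = 38 -> verified
step 3: x = -3*(38) + (1)*(-11) + (2) = -123 -> consistent with the log
step 4: x = -3*(-123) + (1)*(38) + (2) = 409 -> a discrepancy with the log
That makes step 4 the first incorrect line — x = 409 is what it should show.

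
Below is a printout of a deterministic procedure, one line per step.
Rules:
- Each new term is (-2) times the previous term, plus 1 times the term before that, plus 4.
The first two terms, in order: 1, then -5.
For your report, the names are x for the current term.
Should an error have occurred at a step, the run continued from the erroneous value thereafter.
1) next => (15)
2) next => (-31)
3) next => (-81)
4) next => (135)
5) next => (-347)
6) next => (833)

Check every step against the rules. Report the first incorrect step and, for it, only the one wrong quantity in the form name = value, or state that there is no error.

step 3, x = 81

Recomputing the run from the initial state:
step 1: x = 15
step 2: x = -31
step 3: x = 81
step 4: x = -189
step 5: x = 463
step 6: x = -1111
The first disagreement with the printout is at step 3, where the value should be x = 81.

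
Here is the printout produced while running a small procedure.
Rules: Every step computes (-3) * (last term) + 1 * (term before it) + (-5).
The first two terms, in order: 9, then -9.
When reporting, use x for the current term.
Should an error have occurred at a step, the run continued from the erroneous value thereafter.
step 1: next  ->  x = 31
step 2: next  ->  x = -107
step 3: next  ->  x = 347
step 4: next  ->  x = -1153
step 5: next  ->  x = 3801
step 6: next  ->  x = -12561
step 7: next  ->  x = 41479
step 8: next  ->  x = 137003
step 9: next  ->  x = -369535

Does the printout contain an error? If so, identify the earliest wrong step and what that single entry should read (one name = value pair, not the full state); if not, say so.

1. x = -3*(-9) + (1)*(9) + (-5) = 31 (consistent with the printout)
2. x = -3*(31) + (1)*(-9) + (-5) = -107 (consistent with the printout)
3. x = -3*(-107) + (1)*(31) + (-5) = 347 (matches)
4. x = -3*(347) + (1)*(-107) + (-5) = -1153 (confirmed correct)
5. x = -3*(-1153) + (1)*(347) + (-5) = 3801 (matches)
6. x = -3*(3801) + (1)*(-1153) + (-5) = -12561 (same as recorded)
7. x = -3*(-12561) + (1)*(3801) + (-5) = 41479 (in agreement)
8. x = -3*(41479) + (1)*(-12561) + (-5) = -137003 (a discrepancy with the printout)
First deviation found at step 8; the corrected entry is x = -137003.

step 8, x = -137003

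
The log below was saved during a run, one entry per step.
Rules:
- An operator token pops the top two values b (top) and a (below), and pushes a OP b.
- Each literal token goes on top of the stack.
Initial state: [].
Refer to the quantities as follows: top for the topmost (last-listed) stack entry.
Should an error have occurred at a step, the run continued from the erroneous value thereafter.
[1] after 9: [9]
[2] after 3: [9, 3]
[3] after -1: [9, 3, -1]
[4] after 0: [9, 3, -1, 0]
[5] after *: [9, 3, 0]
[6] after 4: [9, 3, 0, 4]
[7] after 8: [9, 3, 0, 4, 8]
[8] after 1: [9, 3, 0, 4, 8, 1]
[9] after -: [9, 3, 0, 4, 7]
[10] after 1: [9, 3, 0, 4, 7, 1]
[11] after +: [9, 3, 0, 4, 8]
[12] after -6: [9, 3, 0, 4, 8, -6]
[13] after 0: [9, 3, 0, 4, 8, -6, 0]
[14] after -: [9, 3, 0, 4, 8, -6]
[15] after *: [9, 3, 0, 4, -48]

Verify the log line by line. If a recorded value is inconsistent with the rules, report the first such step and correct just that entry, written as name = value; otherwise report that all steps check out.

no error

Recomputing the run from the initial state:
step 1: [9]
step 2: [9, 3]
step 3: [9, 3, -1]
step 4: [9, 3, -1, 0]
step 5: [9, 3, 0]
step 6: [9, 3, 0, 4]
step 7: [9, 3, 0, 4, 8]
step 8: [9, 3, 0, 4, 8, 1]
step 9: [9, 3, 0, 4, 7]
step 10: [9, 3, 0, 4, 7, 1]
step 11: [9, 3, 0, 4, 8]
step 12: [9, 3, 0, 4, 8, -6]
step 13: [9, 3, 0, 4, 8, -6, 0]
step 14: [9, 3, 0, 4, 8, -6]
step 15: [9, 3, 0, 4, -48]
This matches the log at every step.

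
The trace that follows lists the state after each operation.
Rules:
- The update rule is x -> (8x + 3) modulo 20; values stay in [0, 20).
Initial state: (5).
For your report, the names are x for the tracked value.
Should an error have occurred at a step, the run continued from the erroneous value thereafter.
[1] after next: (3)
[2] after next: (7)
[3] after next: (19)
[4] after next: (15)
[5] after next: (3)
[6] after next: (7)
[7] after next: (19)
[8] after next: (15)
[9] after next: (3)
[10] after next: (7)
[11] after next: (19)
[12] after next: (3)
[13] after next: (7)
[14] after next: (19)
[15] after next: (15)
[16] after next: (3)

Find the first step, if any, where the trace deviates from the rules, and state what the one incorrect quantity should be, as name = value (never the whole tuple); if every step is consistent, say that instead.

1. x = (8*5 + 3) mod 20 = 3 (in agreement)
2. x = (8*3 + 3) mod 20 = 7 (checks out)
3. x = (8*7 + 3) mod 20 = 19 (checks out)
4. x = (8*19 + 3) mod 20 = 15 (verified)
5. x = (8*15 + 3) mod 20 = 3 (verified)
6. x = (8*3 + 3) mod 20 = 7 (confirmed correct)
7. x = (8*7 + 3) mod 20 = 19 (confirmed correct)
8. x = (8*19 + 3) mod 20 = 15 (no discrepancy)
9. x = (8*15 + 3) mod 20 = 3 (no discrepancy)
10. x = (8*3 + 3) mod 20 = 7 (matches)
11. x = (8*7 + 3) mod 20 = 19 (consistent with the trace)
12. x = (8*19 + 3) mod 20 = 15 (a discrepancy with the trace)
Step 12 is the first one off; corrected, x = 15.

step 12, x = 15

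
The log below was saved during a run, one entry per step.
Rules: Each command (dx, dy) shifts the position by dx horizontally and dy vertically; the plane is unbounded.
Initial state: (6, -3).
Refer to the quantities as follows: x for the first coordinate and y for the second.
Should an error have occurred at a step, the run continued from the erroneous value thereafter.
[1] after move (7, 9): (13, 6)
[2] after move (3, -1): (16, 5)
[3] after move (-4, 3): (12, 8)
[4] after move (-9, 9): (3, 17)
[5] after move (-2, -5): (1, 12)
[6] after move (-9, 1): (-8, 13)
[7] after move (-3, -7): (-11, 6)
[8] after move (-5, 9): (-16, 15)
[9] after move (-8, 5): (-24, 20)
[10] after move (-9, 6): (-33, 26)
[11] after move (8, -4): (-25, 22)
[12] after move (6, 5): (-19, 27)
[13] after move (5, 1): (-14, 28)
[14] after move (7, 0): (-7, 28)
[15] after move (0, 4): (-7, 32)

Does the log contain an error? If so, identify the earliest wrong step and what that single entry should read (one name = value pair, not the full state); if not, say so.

Recomputing the run from the initial state:
step 1: x = 13, y = 6
step 2: x = 16, y = 5
step 3: x = 12, y = 8
step 4: x = 3, y = 17
step 5: x = 1, y = 12
step 6: x = -8, y = 13
step 7: x = -11, y = 6
step 8: x = -16, y = 15
step 9: x = -24, y = 20
step 10: x = -33, y = 26
step 11: x = -25, y = 22
step 12: x = -19, y = 27
step 13: x = -14, y = 28
step 14: x = -7, y = 28
step 15: x = -7, y = 32
This matches the log at every step.

no error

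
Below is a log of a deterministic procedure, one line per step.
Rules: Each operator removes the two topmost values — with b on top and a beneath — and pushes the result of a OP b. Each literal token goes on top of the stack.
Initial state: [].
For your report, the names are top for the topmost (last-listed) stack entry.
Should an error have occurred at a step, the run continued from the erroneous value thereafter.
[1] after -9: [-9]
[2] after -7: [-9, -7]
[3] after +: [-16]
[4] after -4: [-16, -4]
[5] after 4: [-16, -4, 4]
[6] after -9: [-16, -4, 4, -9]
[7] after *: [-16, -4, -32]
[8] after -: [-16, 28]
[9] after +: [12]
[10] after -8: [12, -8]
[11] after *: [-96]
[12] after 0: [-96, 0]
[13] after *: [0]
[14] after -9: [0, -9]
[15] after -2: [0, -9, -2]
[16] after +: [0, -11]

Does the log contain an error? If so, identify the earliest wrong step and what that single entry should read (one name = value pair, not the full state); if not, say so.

Recomputing the run from the initial state:
step 1: [-9]
step 2: [-9, -7]
step 3: [-16]
step 4: [-16, -4]
step 5: [-16, -4, 4]
step 6: [-16, -4, 4, -9]
step 7: [-16, -4, -36]
step 8: [-16, 32]
step 9: [16]
step 10: [16, -8]
step 11: [-128]
step 12: [-128, 0]
step 13: [0]
step 14: [0, -9]
step 15: [0, -9, -2]
step 16: [0, -11]
The first disagreement with the log is at step 7, where the value should be top = -36.

step 7, top = -36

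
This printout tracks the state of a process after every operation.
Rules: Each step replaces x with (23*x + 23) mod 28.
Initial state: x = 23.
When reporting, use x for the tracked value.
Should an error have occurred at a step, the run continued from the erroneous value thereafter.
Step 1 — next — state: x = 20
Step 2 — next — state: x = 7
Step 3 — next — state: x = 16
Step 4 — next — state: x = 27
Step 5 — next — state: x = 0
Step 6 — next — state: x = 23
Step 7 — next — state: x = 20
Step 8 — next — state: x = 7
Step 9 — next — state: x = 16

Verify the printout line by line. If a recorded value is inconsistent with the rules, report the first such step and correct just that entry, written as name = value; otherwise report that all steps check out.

no error

step 1: x = (23*23 + 23) mod 28 = 20 -> exactly as logged
step 2: x = (23*20 + 23) mod 28 = 7 -> verified
step 3: x = (23*7 + 23) mod 28 = 16 -> confirmed correct
step 4: x = (23*16 + 23) mod 28 = 27 -> checks out
step 5: x = (23*27 + 23) mod 28 = 0 -> consistent with the printout
step 6: x = (23*0 + 23) mod 28 = 23 -> agrees with the printout
step 7: x = (23*23 + 23) mod 28 = 20 -> exactly as logged
step 8: x = (23*20 + 23) mod 28 = 7 -> exactly as logged
step 9: x = (23*7 + 23) mod 28 = 16 -> no discrepancy
Nothing is out of place; the run is error-free.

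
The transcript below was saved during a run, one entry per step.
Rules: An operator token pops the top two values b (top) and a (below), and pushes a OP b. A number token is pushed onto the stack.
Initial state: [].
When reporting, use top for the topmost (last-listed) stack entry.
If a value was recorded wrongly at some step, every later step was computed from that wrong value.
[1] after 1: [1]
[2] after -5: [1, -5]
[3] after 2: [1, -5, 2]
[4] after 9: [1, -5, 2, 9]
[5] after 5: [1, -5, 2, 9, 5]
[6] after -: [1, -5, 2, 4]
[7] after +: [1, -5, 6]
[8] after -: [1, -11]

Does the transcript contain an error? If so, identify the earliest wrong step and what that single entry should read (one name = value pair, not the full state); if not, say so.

no error

step 1: push 1: top = 1 -> same as recorded
step 2: push -5: top = -5 -> checks out
step 3: push 2: top = 2 -> confirmed correct
step 4: push 9: top = 9 -> same as recorded
step 5: push 5: top = 5 -> exactly as logged
step 6: 9 - 5 = 4 -> exactly as logged
step 7: 2 + 4 = 6 -> agrees with the transcript
step 8: -5 - 6 = -11 -> exactly as logged
No step deviates from the rules.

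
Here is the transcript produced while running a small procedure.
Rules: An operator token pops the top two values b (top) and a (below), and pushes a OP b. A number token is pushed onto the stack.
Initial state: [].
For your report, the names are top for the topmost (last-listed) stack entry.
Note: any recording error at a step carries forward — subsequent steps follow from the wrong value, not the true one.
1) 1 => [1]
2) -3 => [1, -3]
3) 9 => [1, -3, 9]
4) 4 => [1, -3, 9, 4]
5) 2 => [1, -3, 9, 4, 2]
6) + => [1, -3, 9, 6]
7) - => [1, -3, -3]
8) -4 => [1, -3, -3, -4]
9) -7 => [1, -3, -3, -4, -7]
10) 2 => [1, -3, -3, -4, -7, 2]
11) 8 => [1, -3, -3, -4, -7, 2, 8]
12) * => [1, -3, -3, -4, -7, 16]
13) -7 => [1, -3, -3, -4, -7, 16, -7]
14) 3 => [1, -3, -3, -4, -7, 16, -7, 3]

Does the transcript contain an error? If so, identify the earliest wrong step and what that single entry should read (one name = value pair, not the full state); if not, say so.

step 7, top = 3

Recomputing the run from the initial state:
step 1: [1]
step 2: [1, -3]
step 3: [1, -3, 9]
step 4: [1, -3, 9, 4]
step 5: [1, -3, 9, 4, 2]
step 6: [1, -3, 9, 6]
step 7: [1, -3, 3]
step 8: [1, -3, 3, -4]
step 9: [1, -3, 3, -4, -7]
step 10: [1, -3, 3, -4, -7, 2]
step 11: [1, -3, 3, -4, -7, 2, 8]
step 12: [1, -3, 3, -4, -7, 16]
step 13: [1, -3, 3, -4, -7, 16, -7]
step 14: [1, -3, 3, -4, -7, 16, -7, 3]
The first disagreement with the transcript is at step 7, where the value should be top = 3.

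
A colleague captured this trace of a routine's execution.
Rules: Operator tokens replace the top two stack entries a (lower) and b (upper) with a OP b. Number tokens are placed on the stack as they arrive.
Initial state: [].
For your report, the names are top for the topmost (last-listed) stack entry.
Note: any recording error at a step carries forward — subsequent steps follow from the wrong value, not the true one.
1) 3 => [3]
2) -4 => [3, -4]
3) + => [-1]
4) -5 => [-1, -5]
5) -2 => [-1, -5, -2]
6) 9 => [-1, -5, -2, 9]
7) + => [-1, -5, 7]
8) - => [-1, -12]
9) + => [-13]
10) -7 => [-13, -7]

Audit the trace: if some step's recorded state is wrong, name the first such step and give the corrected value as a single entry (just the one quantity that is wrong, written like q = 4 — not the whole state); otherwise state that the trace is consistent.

no error

Recomputing the run from the initial state:
step 1: [3]
step 2: [3, -4]
step 3: [-1]
step 4: [-1, -5]
step 5: [-1, -5, -2]
step 6: [-1, -5, -2, 9]
step 7: [-1, -5, 7]
step 8: [-1, -12]
step 9: [-13]
step 10: [-13, -7]
This matches the trace at every step.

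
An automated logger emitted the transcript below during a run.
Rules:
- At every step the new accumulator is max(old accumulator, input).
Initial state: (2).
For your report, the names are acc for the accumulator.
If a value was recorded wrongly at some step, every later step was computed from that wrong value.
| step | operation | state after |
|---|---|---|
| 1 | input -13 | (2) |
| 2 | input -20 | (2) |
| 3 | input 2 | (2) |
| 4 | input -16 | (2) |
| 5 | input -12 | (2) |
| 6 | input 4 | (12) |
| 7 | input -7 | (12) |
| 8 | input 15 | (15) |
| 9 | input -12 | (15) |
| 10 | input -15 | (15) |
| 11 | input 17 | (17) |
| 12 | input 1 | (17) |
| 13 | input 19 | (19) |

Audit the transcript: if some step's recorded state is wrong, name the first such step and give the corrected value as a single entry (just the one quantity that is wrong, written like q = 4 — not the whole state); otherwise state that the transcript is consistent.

Step 1: acc = max(2, -13) = 2 — checks out.
Step 2: acc = max(2, -20) = 2 — no discrepancy.
Step 3: acc = max(2, 2) = 2 — verified.
Step 4: acc = max(2, -16) = 2 — agrees with the transcript.
Step 5: acc = max(2, -12) = 2 — verified.
Step 6: acc = max(2, 4) = 4 — a discrepancy with the transcript.
So the first discrepancy is step 6, where the right value is acc = 4.

step 6, acc = 4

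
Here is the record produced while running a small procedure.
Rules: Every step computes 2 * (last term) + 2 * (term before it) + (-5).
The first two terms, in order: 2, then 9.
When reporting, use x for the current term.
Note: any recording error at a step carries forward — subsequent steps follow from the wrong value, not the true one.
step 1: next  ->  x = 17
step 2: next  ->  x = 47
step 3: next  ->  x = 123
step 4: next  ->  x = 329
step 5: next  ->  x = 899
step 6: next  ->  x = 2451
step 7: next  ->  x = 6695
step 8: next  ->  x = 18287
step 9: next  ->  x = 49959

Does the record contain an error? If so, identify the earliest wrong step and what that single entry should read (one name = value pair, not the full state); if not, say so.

step 4, x = 335

Step 1: x = 2*(9) + (2)*(2) + (-5) = 17 — matches.
Step 2: x = 2*(17) + (2)*(9) + (-5) = 47 — consistent with the record.
Step 3: x = 2*(47) + (2)*(17) + (-5) = 123 — checks out.
Step 4: x = 2*(123) + (2)*(47) + (-5) = 335 — this is not what the record shows.
The audit stops at step 4: the recorded entry is wrong and should be x = 335.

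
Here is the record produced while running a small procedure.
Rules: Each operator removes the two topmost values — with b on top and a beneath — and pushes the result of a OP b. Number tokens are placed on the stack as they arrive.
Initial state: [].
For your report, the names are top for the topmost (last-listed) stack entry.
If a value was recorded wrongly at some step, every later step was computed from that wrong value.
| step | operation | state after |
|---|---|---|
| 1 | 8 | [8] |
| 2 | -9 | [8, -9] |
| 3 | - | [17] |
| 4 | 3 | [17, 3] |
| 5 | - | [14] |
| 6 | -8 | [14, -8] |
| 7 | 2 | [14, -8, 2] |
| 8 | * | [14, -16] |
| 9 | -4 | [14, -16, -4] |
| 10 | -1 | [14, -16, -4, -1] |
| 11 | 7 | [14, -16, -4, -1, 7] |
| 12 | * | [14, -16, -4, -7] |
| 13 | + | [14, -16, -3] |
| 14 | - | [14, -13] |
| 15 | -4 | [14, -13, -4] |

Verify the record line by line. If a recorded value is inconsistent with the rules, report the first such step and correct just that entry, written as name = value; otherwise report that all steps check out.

step 13, top = -11

Recomputing the run from the initial state:
step 1: [8]
step 2: [8, -9]
step 3: [17]
step 4: [17, 3]
step 5: [14]
step 6: [14, -8]
step 7: [14, -8, 2]
step 8: [14, -16]
step 9: [14, -16, -4]
step 10: [14, -16, -4, -1]
step 11: [14, -16, -4, -1, 7]
step 12: [14, -16, -4, -7]
step 13: [14, -16, -11]
step 14: [14, -5]
step 15: [14, -5, -4]
The first disagreement with the record is at step 13, where the value should be top = -11.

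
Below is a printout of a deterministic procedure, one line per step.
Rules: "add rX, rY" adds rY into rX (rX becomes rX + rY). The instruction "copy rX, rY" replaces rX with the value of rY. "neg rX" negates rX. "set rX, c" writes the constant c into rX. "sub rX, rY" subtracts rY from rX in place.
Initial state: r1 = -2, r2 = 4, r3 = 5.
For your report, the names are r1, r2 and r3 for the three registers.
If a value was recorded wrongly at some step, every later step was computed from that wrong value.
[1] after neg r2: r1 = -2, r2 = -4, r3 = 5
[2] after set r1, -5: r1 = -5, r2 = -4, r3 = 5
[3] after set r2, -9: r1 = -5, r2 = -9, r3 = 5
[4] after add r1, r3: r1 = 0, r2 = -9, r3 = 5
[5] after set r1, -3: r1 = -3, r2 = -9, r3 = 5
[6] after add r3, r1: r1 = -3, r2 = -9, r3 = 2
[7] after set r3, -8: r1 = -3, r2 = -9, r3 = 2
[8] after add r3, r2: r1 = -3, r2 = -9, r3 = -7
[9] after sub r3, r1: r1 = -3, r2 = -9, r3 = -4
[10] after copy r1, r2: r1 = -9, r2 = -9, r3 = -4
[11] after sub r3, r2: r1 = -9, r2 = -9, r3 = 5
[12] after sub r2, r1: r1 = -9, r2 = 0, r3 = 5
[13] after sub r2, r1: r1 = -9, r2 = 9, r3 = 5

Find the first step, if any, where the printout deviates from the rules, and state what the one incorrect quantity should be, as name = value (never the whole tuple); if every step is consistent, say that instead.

1. r2 = -(4) = -4 (checks out)
2. r1 = -5 (confirmed correct)
3. r2 = -9 (verified)
4. r1 = -5 + 5 = 0 (no discrepancy)
5. r1 = -3 (confirmed correct)
6. r3 = 5 + -3 = 2 (matches)
7. r3 = -8 (the printout has a different value)
So the first discrepancy is step 7, where the right value is r3 = -8.

step 7, r3 = -8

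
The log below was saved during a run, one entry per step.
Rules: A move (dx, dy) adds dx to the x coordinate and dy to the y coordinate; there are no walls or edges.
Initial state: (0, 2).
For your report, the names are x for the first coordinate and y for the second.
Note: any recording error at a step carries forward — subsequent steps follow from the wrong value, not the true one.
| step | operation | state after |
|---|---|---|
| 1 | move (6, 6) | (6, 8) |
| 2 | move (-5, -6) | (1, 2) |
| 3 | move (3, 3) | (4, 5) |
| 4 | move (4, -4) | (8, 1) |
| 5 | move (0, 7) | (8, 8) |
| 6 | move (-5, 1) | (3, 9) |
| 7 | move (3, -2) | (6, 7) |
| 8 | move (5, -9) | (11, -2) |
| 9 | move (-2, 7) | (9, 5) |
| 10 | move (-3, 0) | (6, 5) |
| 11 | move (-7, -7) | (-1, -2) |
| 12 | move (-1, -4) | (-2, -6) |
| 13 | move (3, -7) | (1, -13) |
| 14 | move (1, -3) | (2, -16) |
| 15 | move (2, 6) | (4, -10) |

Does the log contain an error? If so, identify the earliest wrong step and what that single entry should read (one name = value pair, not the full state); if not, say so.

Step 1: x = 0 + (6) = 6, y = 2 + (6) = 8 — no discrepancy.
Step 2: x = 6 + (-5) = 1, y = 8 + (-6) = 2 — checks out.
Step 3: x = 1 + (3) = 4, y = 2 + (3) = 5 — in agreement.
Step 4: x = 4 + (4) = 8, y = 5 + (-4) = 1 — same as recorded.
Step 5: x = 8 + (0) = 8, y = 1 + (7) = 8 — no discrepancy.
Step 6: x = 8 + (-5) = 3, y = 8 + (1) = 9 — verified.
Step 7: x = 3 + (3) = 6, y = 9 + (-2) = 7 — matches.
Step 8: x = 6 + (5) = 11, y = 7 + (-9) = -2 — agrees with the log.
Step 9: x = 11 + (-2) = 9, y = -2 + (7) = 5 — verified.
Step 10: x = 9 + (-3) = 6, y = 5 + (0) = 5 — checks out.
Step 11: x = 6 + (-7) = -1, y = 5 + (-7) = -2 — exactly as logged.
Step 12: x = -1 + (-1) = -2, y = -2 + (-4) = -6 — exactly as logged.
Step 13: x = -2 + (3) = 1, y = -6 + (-7) = -13 — no discrepancy.
Step 14: x = 1 + (1) = 2, y = -13 + (-3) = -16 — consistent with the log.
Step 15: x = 2 + (2) = 4, y = -16 + (6) = -10 — in agreement.
Every step is consistent.

no error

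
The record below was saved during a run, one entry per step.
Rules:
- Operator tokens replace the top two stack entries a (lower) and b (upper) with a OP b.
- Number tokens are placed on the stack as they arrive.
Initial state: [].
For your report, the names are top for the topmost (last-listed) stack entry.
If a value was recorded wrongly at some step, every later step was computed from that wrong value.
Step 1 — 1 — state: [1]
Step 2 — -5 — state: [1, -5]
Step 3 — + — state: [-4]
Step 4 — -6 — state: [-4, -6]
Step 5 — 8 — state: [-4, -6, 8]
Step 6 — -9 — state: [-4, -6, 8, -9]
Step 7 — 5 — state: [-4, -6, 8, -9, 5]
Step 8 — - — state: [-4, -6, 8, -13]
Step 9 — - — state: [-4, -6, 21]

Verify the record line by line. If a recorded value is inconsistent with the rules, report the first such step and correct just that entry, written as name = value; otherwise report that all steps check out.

step 8, top = -14

Recomputing the run from the initial state:
step 1: [1]
step 2: [1, -5]
step 3: [-4]
step 4: [-4, -6]
step 5: [-4, -6, 8]
step 6: [-4, -6, 8, -9]
step 7: [-4, -6, 8, -9, 5]
step 8: [-4, -6, 8, -14]
step 9: [-4, -6, 22]
The first disagreement with the record is at step 8, where the value should be top = -14.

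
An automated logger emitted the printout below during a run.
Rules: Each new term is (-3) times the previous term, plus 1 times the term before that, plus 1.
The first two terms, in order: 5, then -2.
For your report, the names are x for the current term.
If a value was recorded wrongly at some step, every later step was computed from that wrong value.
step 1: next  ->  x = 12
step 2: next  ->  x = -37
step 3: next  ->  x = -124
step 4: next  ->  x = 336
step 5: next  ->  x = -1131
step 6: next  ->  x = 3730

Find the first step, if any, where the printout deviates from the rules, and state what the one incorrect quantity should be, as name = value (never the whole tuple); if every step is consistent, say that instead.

step 3, x = 124

Recomputing the run from the initial state:
step 1: x = 12
step 2: x = -37
step 3: x = 124
step 4: x = -408
step 5: x = 1349
step 6: x = -4454
The first disagreement with the printout is at step 3, where the value should be x = 124.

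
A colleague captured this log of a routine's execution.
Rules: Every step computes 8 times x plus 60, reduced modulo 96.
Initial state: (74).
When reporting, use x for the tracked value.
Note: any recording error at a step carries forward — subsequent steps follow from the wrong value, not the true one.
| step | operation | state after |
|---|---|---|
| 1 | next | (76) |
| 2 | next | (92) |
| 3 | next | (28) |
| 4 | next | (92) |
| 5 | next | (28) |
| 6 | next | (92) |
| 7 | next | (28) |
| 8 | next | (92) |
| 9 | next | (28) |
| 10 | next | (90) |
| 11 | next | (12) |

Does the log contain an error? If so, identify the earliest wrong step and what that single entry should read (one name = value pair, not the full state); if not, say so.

1. x = (8*74 + 60) mod 96 = 76 (in agreement)
2. x = (8*76 + 60) mod 96 = 92 (agrees with the log)
3. x = (8*92 + 60) mod 96 = 28 (verified)
4. x = (8*28 + 60) mod 96 = 92 (verified)
5. x = (8*92 + 60) mod 96 = 28 (no discrepancy)
6. x = (8*28 + 60) mod 96 = 92 (confirmed correct)
7. x = (8*92 + 60) mod 96 = 28 (checks out)
8. x = (8*28 + 60) mod 96 = 92 (exactly as logged)
9. x = (8*92 + 60) mod 96 = 28 (agrees with the log)
10. x = (8*28 + 60) mod 96 = 92 (first mismatch against the log)
First incorrect step: 10; the correct value is x = 92.

step 10, x = 92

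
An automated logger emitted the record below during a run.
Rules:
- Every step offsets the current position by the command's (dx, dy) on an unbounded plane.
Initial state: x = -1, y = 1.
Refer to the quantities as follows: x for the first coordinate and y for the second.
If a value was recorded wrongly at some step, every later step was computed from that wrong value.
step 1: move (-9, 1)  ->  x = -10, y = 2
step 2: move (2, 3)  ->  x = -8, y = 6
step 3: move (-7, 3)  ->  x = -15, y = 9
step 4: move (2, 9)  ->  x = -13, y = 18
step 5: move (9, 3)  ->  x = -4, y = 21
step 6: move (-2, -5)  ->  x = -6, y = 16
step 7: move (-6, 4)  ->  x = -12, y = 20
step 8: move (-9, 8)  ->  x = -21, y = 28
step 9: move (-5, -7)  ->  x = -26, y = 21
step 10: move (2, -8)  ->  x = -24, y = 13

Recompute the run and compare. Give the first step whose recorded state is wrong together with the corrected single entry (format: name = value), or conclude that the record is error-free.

Recomputing the run from the initial state:
step 1: x = -10, y = 2
step 2: x = -8, y = 5
step 3: x = -15, y = 8
step 4: x = -13, y = 17
step 5: x = -4, y = 20
step 6: x = -6, y = 15
step 7: x = -12, y = 19
step 8: x = -21, y = 27
step 9: x = -26, y = 20
step 10: x = -24, y = 12
The first disagreement with the record is at step 2, where the value should be y = 5.

step 2, y = 5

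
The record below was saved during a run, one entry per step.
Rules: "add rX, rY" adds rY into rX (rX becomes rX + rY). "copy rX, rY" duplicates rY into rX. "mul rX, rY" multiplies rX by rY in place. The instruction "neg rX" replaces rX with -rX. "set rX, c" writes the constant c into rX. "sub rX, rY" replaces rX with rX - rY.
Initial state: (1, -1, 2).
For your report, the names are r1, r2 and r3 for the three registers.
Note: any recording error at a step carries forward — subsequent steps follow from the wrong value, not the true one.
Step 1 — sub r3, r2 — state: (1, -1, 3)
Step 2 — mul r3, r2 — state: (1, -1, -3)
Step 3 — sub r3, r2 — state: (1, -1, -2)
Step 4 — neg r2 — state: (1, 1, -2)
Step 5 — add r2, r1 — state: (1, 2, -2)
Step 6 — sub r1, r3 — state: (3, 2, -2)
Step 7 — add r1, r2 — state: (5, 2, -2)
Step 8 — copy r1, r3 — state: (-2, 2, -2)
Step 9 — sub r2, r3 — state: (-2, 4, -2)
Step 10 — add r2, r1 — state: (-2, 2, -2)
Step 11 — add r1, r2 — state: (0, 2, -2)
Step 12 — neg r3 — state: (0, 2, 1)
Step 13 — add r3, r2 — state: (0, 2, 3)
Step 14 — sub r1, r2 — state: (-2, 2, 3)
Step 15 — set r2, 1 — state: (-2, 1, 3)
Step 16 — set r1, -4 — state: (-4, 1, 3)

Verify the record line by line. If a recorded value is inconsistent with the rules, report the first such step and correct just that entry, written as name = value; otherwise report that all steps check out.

step 12, r3 = 2

step 1: r3 = 2 - -1 = 3 -> matches
step 2: r3 = 3 * -1 = -3 -> consistent with the record
step 3: r3 = -3 - -1 = -2 -> agrees with the record
step 4: r2 = -(-1) = 1 -> exactly as logged
step 5: r2 = 1 + 1 = 2 -> consistent with the record
step 6: r1 = 1 - -2 = 3 -> checks out
step 7: r1 = 3 + 2 = 5 -> in agreement
step 8: r1 = -2 -> checks out
step 9: r2 = 2 - -2 = 4 -> confirmed correct
step 10: r2 = 4 + -2 = 2 -> consistent with the record
step 11: r1 = -2 + 2 = 0 -> verified
step 12: r3 = -(-2) = 2 -> a discrepancy with the record
First incorrect step: 12; the correct value is r3 = 2.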